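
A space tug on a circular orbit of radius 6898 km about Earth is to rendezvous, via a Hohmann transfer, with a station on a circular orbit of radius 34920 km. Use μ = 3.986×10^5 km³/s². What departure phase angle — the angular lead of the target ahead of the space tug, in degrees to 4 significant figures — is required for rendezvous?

φ = 96.60°

Semi-major axis of the transfer orbit: a_t = (6898 + 34920)/2 = 20909 km.
The half-period of the transfer ellipse is t = π√(a_t³/μ) = 15045 s.
Target angular speed ω₂ = √(μ/r₂³) = 9.6751×10^-5 rad/s.
Angle swept by the target during transfer: ω₂·t = 1.4556 rad = 83.40°.
Arrival is 180° from departure on the ellipse, so φ = 180° − 83.40° = 96.60°.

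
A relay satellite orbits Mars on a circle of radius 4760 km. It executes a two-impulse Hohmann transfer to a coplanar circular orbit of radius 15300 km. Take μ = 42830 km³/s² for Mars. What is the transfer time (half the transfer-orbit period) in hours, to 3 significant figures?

t = 4.24 hours

Semi-major axis of the transfer orbit: a_t = (4760 + 15300)/2 = 10030 km.
By Kepler's third law the transfer-orbit period is T = 2π√(a_t³/μ), so t = T/2 = 15250 s.
Converting: 15250 s ÷ 3600 s/hour = 4.24 hours.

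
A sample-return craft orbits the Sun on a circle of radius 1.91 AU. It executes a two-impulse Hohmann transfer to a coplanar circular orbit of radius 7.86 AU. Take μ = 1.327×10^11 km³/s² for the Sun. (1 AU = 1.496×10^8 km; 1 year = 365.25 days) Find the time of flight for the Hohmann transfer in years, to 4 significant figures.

In km: r₁ = 1.91 × 1.496×10^8 = 2.85736×10^8 km; r₂ = 7.86 × 1.496×10^8 = 1.175856×10^9 km.
Transfer-ellipse semi-major axis a_t = (r₁ + r₂)/2 = (2.85736×10^8 + 1.175856×10^9)/2 = 7.30796×10^8 km.
Transfer time t = π√(a_t³/μ) = π√((7.30796×10^8)³ / 1.327×10^11) = 1.7038×10^8 s.
Converting: 1.7038×10^8 s ÷ 3.15576×10^7 s/year (365.25 × 86400) = 5.399 years.

t = 5.399 years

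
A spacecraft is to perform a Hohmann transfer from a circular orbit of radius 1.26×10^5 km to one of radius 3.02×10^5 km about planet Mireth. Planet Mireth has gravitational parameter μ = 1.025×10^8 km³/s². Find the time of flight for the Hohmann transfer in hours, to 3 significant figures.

Transfer-ellipse semi-major axis a_t = (r₁ + r₂)/2 = (1.260×10^5 + 3.020×10^5)/2 = 2.140×10^5 km.
By Kepler's third law the transfer-orbit period is T = 2π√(a_t³/μ), so t = T/2 = 30720 s.
Converting: 30720 s ÷ 3600 s/hour = 8.53 hours.

t = 8.53 hours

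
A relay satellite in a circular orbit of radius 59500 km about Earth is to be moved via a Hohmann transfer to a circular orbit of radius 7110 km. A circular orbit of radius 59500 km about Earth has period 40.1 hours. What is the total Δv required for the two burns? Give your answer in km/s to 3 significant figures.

From Kepler's third law T² = 4π²r³/μ at r = 59500 km, T = 40.1 hours = 40.1 × 3600 s = 1.4436×10^5 s: μ = 4π²r³/T² = 3.99040×10^5 km³/s².
Semi-major axis of the transfer orbit: a_t = (59500 + 7110)/2 = 33305 km.
Circular speed at r₁: v₁ = √(μ/r₁) = √(3.99040×10^5/59500) = 2.590 km/s.
Transfer-orbit speed at r₁ (vis-viva): v_a = √[μ(2/r₁ − 1/a_t)] = 1.197 km/s.
First burn Δv₁ = |v_a − v₁| = 1.393 km/s.
At r₂, v₂ = √(μ/r₂) = 7.49158 km/s.
Transfer-orbit speed at r₂: v_p = √[μ(2/r₂ − 1/a_t)] = 10.0133 km/s.
Second burn Δv₂ = |v₂ − v_p| = 2.522 km/s.
Δv = Δv₁ + Δv₂ = 1.393 + 2.522 = 3.915 km/s.

Δv = 3.91 km/s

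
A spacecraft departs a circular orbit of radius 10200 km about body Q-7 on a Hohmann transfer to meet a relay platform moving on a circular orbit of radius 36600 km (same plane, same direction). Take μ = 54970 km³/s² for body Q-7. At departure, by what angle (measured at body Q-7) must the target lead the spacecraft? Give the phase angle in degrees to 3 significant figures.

Transfer-ellipse semi-major axis a_t = (r₁ + r₂)/2 = (10200 + 36600)/2 = 23400 km.
Transfer time t = π√(a_t³/μ) = 47960 s.
The target's mean motion on its circular orbit is ω₂ = √(μ/r₂³) = 3.348×10^-5 rad/s.
Angle swept by the target during transfer: ω₂·t = 1.606 rad = 92.02°.
Arrival is 180° from departure on the ellipse, so φ = 180° − 92.02° = 88.0°.

φ = 88.0°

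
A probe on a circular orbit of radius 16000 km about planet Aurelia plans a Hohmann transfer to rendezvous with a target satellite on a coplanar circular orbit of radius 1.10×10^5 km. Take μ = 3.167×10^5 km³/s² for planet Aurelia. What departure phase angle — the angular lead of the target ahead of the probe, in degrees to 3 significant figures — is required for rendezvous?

φ = 102°

Semi-major axis of the transfer orbit: a_t = (16000 + 1.100×10^5)/2 = 63000 km.
The half-period of the transfer ellipse is t = π√(a_t³/μ) = 88274.8 s.
Target angular speed ω₂ = √(μ/r₂³) = 1.54253×10^-5 rad/s.
Angle swept by the target during transfer: ω₂·t = 1.3617 rad = 78.02°.
Arrival is 180° from departure on the ellipse, so φ = 180° − 78.02° = 102°.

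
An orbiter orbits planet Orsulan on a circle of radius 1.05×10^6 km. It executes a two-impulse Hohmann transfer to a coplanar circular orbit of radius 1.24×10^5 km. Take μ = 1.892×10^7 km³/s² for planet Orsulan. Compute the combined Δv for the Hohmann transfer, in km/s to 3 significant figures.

The Hohmann ellipse has a_t = (r₁ + r₂)/2 = 5.870×10^5 km.
At r₁ the circular-orbit speed is v₁ = √(μ/r₁) = 4.245 km/s.
Transfer-orbit speed at r₁ (vis-viva equation): v_a = √[μ(2/r₁ − 1/a_t)] = 1.951 km/s.
First burn Δv₁ = |v_a − v₁| = 2.294 km/s.
At r₂, v₂ = √(μ/r₂) = 12.3524 km/s.
Transfer-orbit speed at r₂: v_p = √[μ(2/r₂ − 1/a_t)] = 16.5206 km/s.
Second burn Δv₂ = |v₂ − v_p| = 4.168 km/s.
Total Δv = Δv₁ + Δv₂ = 6.462 km/s.

Δv = 6.46 km/s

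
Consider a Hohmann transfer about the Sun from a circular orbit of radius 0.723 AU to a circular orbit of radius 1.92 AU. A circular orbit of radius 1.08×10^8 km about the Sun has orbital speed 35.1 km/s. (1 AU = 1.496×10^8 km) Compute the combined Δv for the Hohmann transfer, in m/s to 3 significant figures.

From the circular-orbit relation v² = μ/r at r = 1.08×10^8 km: μ = v²r = (35.1)² × 1.08×10^8 = 1.33057×10^11 km³/s².
In km: r₁ = 0.723 × 1.496×10^8 = 1.081608×10^8 km; r₂ = 1.92 × 1.496×10^8 = 2.87232×10^8 km.
The Hohmann ellipse has a_t = (r₁ + r₂)/2 = 1.976964×10^8 km.
At r₁ the circular-orbit speed is v₁ = √(μ/r₁) = 35.074 km/s.
On the transfer ellipse at r₁, v² = μ(2/r − 1/a) gives v_p = √[μ(2/r₁ − 1/a_t)] = 42.277 km/s.
First burn Δv₁ = |v_p − v₁| = 7.203 km/s.
Circular speed at r₂: v₂ = √(μ/r₂) = 21.523 km/s.
Transfer-orbit speed at r₂: v_a = √[μ(2/r₂ − 1/a_t)] = 15.920 km/s.
Second burn Δv₂ = |v₂ − v_a| = 5.603 km/s.
Δv = Δv₁ + Δv₂ = 7.203 + 5.603 = 12.81 km/s.

Δv = 12800 m/s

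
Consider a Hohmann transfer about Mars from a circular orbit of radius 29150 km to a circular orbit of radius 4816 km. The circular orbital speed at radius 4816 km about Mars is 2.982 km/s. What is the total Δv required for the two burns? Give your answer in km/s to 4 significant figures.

From the circular-orbit relation v² = μ/r at r = 4816 km: μ = v²r = (2.982)² × 4816 = 42825.4 km³/s².
Transfer-ellipse semi-major axis a_t = (r₁ + r₂)/2 = (29150 + 4816)/2 = 16983 km.
At r₁ the circular-orbit speed is v₁ = √(μ/r₁) = 1.2121 km/s.
On the transfer ellipse at r₁, vis-viva equation gives v_a = √[μ(2/r₁ − 1/a_t)] = 0.64546 km/s.
First burn Δv₁ = |v_a − v₁| = 0.5666 km/s.
Circular speed at r₂: v₂ = √(μ/r₂) = 2.9820 km/s.
Transfer-orbit speed at r₂: v_p = √[μ(2/r₂ − 1/a_t)] = 3.9068 km/s.
Second burn Δv₂ = |v₂ − v_p| = 0.9248 km/s.
Total Δv = Δv₁ + Δv₂ = 1.491 km/s.

Δv = 1.491 km/s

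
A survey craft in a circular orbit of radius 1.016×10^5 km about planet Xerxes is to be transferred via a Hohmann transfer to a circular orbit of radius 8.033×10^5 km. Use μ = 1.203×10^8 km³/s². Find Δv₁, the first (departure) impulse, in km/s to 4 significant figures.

Δv₁ = 11.44 km/s

Transfer-ellipse semi-major axis a_t = (r₁ + r₂)/2 = (1.016×10^5 + 8.033×10^5)/2 = 4.5245×10^5 km.
On the circular orbit at r = 1.016×10^5 km, v_c = √(μ/r) = 34.41 km/s.
Transfer-orbit speed at the same r (vis-viva, a = a_t): v_t = √[μ(2/r − 1/a_t)] = 45.85 km/s.
Δv₁ = |v_t − v_c| = |45.85 − 34.41| = 11.44 km/s.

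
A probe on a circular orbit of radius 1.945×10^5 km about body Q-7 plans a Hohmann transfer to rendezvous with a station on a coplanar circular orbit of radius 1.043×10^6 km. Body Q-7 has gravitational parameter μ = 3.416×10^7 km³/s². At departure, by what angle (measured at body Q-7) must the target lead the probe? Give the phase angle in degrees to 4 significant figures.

Semi-major axis of the transfer orbit: a_t = (1.945×10^5 + 1.043×10^6)/2 = 6.1875×10^5 km.
The half-period of the transfer ellipse is t = π√(a_t³/μ) = 2.6162×10^5 s.
The target's mean motion on its circular orbit is ω₂ = √(μ/r₂³) = 5.4870×10^-6 rad/s.
Angle swept by the target during transfer: ω₂·t = 1.4355 rad = 82.25°.
The probe traverses 180° on the transfer ellipse, so the target must lead by 180° − 82.25° = 97.75°.

φ = 97.75°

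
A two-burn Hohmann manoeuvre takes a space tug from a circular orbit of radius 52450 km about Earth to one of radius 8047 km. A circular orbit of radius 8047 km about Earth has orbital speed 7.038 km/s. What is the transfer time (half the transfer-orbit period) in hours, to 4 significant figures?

t = 7.272 hours

From the circular-orbit relation v² = μ/r at r = 8047 km: μ = v²r = (7.038)² × 8047 = 3.98596×10^5 km³/s².
Semi-major axis of the transfer orbit: a_t = (52450 + 8047)/2 = 30248.5 km.
Transfer time t = π√(a_t³/μ) = π√((30248.5)³ / 3.98596×10^5) = 26180 s.
Converting: 26180 s ÷ 3600 s/hour = 7.272 hours.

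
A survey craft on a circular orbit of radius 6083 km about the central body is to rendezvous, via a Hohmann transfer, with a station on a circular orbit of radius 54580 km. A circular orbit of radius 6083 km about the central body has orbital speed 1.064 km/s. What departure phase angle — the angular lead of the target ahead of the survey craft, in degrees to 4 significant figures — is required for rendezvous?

φ = 105.4°

From the circular-orbit relation v² = μ/r at r = 6083 km: μ = v²r = (1.064)² × 6083 = 6886.54 km³/s².
Semi-major axis of the transfer orbit: a_t = (6083 + 54580)/2 = 30331.5 km.
The half-period of the transfer ellipse is t = π√(a_t³/μ) = 1.9998×10^5 s.
Target angular speed ω₂ = √(μ/r₂³) = 6.5080×10^-6 rad/s.
Angle swept by the target during transfer: ω₂·t = 1.3015 rad = 74.57°.
Arrival is 180° from departure on the ellipse, so φ = 180° − 74.57° = 105.4°.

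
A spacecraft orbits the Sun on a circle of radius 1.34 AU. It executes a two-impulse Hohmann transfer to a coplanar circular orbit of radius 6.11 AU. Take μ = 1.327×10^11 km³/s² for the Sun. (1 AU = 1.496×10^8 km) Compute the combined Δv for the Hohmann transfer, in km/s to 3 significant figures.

Δv = 12.0 km/s

In km: r₁ = 1.34 × 1.496×10^8 = 2.00464×10^8 km; r₂ = 6.11 × 1.496×10^8 = 9.14056×10^8 km.
Semi-major axis of the transfer orbit: a_t = (2.00464×10^8 + 9.14056×10^8)/2 = 5.5726×10^8 km.
At r₁ the circular-orbit speed is v₁ = √(μ/r₁) = 25.7287 km/s.
On the transfer ellipse at r₁, v² = μ(2/r − 1/a) gives v_p = √[μ(2/r₁ − 1/a_t)] = 32.9515 km/s.
First burn Δv₁ = |v_p − v₁| = 7.2228 km/s.
At r₂, v₂ = √(μ/r₂) = 12.049 km/s.
Transfer-orbit speed at r₂: v_a = √[μ(2/r₂ − 1/a_t)] = 7.2267 km/s.
Second burn Δv₂ = |v₂ − v_a| = 4.8223 km/s.
Δv = Δv₁ + Δv₂ = 7.2228 + 4.8223 = 12.05 km/s.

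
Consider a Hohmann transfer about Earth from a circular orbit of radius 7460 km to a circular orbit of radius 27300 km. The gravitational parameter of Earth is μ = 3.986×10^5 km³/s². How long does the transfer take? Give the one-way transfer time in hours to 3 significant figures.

Transfer-ellipse semi-major axis a_t = (r₁ + r₂)/2 = (7460 + 27300)/2 = 17380 km.
By Kepler's third law the transfer-orbit period is T = 2π√(a_t³/μ), so t = T/2 = 11400 s.
Converting: 11400 s ÷ 3600 s/hour = 3.17 hours.

t = 3.17 hours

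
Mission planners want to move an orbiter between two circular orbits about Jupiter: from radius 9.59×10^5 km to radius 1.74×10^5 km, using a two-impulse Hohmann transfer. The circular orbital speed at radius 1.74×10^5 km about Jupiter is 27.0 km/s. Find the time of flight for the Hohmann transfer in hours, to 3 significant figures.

t = 33.0 hours

From the circular-orbit relation v² = μ/r at r = 1.74×10^5 km: μ = v²r = (27.0)² × 1.74×10^5 = 1.26846×10^8 km³/s².
Semi-major axis of the transfer orbit: a_t = (9.590×10^5 + 1.740×10^5)/2 = 5.665×10^5 km.
By Kepler's third law the transfer-orbit period is T = 2π√(a_t³/μ), so t = T/2 = 1.189×10^5 s.
Converting: 1.189×10^5 s ÷ 3600 s/hour = 33.0 hours.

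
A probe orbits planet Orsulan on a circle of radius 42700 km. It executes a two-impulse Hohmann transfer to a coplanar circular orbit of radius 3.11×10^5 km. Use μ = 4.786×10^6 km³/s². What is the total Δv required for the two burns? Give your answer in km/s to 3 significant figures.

Transfer-ellipse semi-major axis a_t = (r₁ + r₂)/2 = (42700 + 3.110×10^5)/2 = 1.7685×10^5 km.
At r₁ the circular-orbit speed is v₁ = √(μ/r₁) = 10.58699 km/s.
On the transfer ellipse at r₁, v² = μ(2/r − 1/a) gives v_p = √[μ(2/r₁ − 1/a_t)] = 14.03945 km/s.
First burn Δv₁ = |v_p − v₁| = 3.4525 km/s.
Circular speed at r₂: v₂ = √(μ/r₂) = 3.9229 km/s.
Transfer-orbit speed at r₂: v_a = √[μ(2/r₂ − 1/a_t)] = 1.9276 km/s.
Second burn Δv₂ = |v₂ − v_a| = 1.9953 km/s.
Δv = Δv₁ + Δv₂ = 3.4525 + 1.9953 = 5.448 km/s.

Δv = 5.45 km/s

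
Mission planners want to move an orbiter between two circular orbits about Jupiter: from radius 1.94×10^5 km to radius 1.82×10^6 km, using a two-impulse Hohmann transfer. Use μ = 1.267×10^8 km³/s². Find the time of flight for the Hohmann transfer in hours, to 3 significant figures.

Semi-major axis of the transfer orbit: a_t = (1.940×10^5 + 1.820×10^6)/2 = 1.007×10^6 km.
Transfer time t = π√(a_t³/μ) = π√((1.007×10^6)³ / 1.267×10^8) = 2.820×10^5 s.
Converting: 2.820×10^5 s ÷ 3600 s/hour = 78.3 hours.

t = 78.3 hours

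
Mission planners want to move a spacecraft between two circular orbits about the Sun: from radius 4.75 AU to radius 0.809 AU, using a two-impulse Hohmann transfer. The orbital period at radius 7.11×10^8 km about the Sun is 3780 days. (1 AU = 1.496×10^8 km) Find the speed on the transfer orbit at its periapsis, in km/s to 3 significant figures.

v = 43.3 km/s

From Kepler's third law T² = 4π²r³/μ at r = 7.11×10^8 km, T = 3780 days = 3780 × 86400 s = 3.26592×10^8 s: μ = 4π²r³/T² = 1.33032×10^11 km³/s².
In km: r₁ = 4.75 × 1.496×10^8 = 7.106×10^8 km; r₂ = 0.809 × 1.496×10^8 = 1.210264×10^8 km.
Semi-major axis of the transfer orbit: a_t = (7.106×10^8 + 1.210264×10^8)/2 = 4.158132×10^8 km.
At periapsis, r = 1.210264×10^8 km.
Vis-viva: v = √[μ(2/r − 1/a_t)] = √[1.33032×10^11 × (2/1.210264×10^8 − 1/4.158132×10^8)] = 43.34 km/s.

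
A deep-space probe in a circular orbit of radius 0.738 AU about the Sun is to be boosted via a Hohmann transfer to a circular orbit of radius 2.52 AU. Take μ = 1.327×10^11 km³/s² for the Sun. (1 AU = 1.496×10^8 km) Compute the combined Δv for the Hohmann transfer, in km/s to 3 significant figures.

Δv = 14.6 km/s

In km: r₁ = 0.738 × 1.496×10^8 = 1.104048×10^8 km; r₂ = 2.52 × 1.496×10^8 = 3.76992×10^8 km.
Semi-major axis of the transfer orbit: a_t = (1.104048×10^8 + 3.76992×10^8)/2 = 2.436984×10^8 km.
Circular speed at r₁: v₁ = √(μ/r₁) = √(1.327×10^11/1.104048×10^8) = 34.6690 km/s.
On the transfer ellipse at r₁, v² = μ(2/r − 1/a) gives v_p = √[μ(2/r₁ − 1/a_t)] = 43.1202 km/s.
First burn Δv₁ = |v_p − v₁| = 8.4512 km/s.
Circular speed at r₂: v₂ = √(μ/r₂) = 18.7616 km/s.
Transfer-orbit speed at r₂: v_a = √[μ(2/r₂ − 1/a_t)] = 12.6281 km/s.
Second burn Δv₂ = |v₂ − v_a| = 6.1335 km/s.
Total Δv = Δv₁ + Δv₂ = 14.58 km/s.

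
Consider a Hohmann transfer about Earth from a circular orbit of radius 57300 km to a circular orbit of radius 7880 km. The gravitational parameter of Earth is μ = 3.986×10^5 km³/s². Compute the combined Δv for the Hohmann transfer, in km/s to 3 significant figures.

The Hohmann ellipse has a_t = (r₁ + r₂)/2 = 32590 km.
At r₁ the circular-orbit speed is v₁ = √(μ/r₁) = 2.6375 km/s.
On the transfer ellipse at r₁, vis-viva equation gives v_a = √[μ(2/r₁ − 1/a_t)] = 1.2969 km/s.
First burn Δv₁ = |v_a − v₁| = 1.341 km/s.
Circular speed at r₂: v₂ = √(μ/r₂) = 7.1122 km/s.
Transfer-orbit speed at r₂: v_p = √[μ(2/r₂ − 1/a_t)] = 9.4306 km/s.
Second burn Δv₂ = |v₂ − v_p| = 2.318 km/s.
Δv = Δv₁ + Δv₂ = 1.341 + 2.318 = 3.659 km/s.

Δv = 3.66 km/s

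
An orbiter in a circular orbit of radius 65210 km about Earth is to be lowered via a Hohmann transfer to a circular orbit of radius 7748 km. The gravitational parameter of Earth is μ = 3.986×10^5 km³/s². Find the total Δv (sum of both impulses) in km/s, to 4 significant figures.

Δv = 3.750 km/s

The Hohmann ellipse has a_t = (r₁ + r₂)/2 = 36479 km.
At r₁ the circular-orbit speed is v₁ = √(μ/r₁) = 2.472 km/s.
On the transfer ellipse at r₁, vis-viva gives v_a = √[μ(2/r₁ − 1/a_t)] = 1.139 km/s.
First burn Δv₁ = |v_a − v₁| = 1.333 km/s.
Circular speed at r₂: v₂ = √(μ/r₂) = 7.173 km/s.
Transfer-orbit speed at r₂: v_p = √[μ(2/r₂ − 1/a_t)] = 9.590 km/s.
Second burn Δv₂ = |v₂ − v_p| = 2.417 km/s.
Δv = Δv₁ + Δv₂ = 1.333 + 2.417 = 3.750 km/s.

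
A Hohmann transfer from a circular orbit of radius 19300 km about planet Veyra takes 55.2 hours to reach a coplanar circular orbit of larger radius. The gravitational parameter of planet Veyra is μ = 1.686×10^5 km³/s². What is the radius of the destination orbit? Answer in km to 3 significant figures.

Transfer time t = 55.2 hours = 1.9872×10^5 s, and t = π√(a_t³/μ).
So a_t = (μ t²/π²)^(1/3) = (1.686×10^5 × (1.9872×10^5)² / π²)^(1/3) = 87703 km.
Since a_t = (r₁ + r₂)/2, r₂ = 2a_t − r₁ = 2×87703 − 19300 = 1.56106×10^5 km.

r₂ = 1.56×10^5 km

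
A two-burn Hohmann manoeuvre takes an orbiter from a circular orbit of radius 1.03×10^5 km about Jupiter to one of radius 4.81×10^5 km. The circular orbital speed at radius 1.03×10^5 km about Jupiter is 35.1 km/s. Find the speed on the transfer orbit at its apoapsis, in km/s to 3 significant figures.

From the circular-orbit relation v² = μ/r at r = 1.03×10^5 km: μ = v²r = (35.1)² × 1.03×10^5 = 1.26897×10^8 km³/s².
Semi-major axis of the transfer orbit: a_t = (1.030×10^5 + 4.810×10^5)/2 = 2.920×10^5 km.
The apoapsis of the transfer ellipse is at r = 4.810×10^5 km.
From the vis-viva equation, v = √[μ(2/r − 1/a_t)] = 9.647 km/s.

v = 9.65 km/s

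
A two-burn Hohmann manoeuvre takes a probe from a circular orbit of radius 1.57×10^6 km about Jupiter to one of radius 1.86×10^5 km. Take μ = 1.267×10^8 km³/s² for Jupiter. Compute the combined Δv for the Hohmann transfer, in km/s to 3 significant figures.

The Hohmann ellipse has a_t = (r₁ + r₂)/2 = 8.780×10^5 km.
Circular speed at r₁: v₁ = √(μ/r₁) = √(1.267×10^8/1.570×10^6) = 8.9834 km/s.
Transfer-orbit speed at r₁ (v² = μ(2/r − 1/a)): v_a = √[μ(2/r₁ − 1/a_t)] = 4.1347 km/s.
First burn Δv₁ = |v_a − v₁| = 4.849 km/s.
Circular speed at r₂: v₂ = √(μ/r₂) = 26.0995 km/s.
Transfer-orbit speed at r₂: v_p = √[μ(2/r₂ − 1/a_t)] = 34.9007 km/s.
Second burn Δv₂ = |v₂ − v_p| = 8.801 km/s.
Total Δv = Δv₁ + Δv₂ = 13.65 km/s.

Δv = 13.6 km/s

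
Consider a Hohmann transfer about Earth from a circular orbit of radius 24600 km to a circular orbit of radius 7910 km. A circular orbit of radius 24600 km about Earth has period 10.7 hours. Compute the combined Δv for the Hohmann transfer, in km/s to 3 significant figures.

From Kepler's third law T² = 4π²r³/μ at r = 24600 km, T = 10.7 hours = 10.7 × 3600 s = 38520 s: μ = 4π²r³/T² = 3.96089×10^5 km³/s².
Semi-major axis of the transfer orbit: a_t = (24600 + 7910)/2 = 16255 km.
Circular speed at r₁: v₁ = √(μ/r₁) = √(3.96089×10^5/24600) = 4.012626 km/s.
On the transfer ellipse at r₁, vis-viva gives v_a = √[μ(2/r₁ − 1/a_t)] = 2.799132 km/s.
First burn Δv₁ = |v_a − v₁| = 1.213 km/s.
Circular speed at r₂: v₂ = √(μ/r₂) = 7.076 km/s.
Transfer-orbit speed at r₂: v_p = √[μ(2/r₂ − 1/a_t)] = 8.705 km/s.
Second burn Δv₂ = |v₂ − v_p| = 1.629 km/s.
Δv = Δv₁ + Δv₂ = 1.213 + 1.629 = 2.842 km/s.

Δv = 2.84 km/s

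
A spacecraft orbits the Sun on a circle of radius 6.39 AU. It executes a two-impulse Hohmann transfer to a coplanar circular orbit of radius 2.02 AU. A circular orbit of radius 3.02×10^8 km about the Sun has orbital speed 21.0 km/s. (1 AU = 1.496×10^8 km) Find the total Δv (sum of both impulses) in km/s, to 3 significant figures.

Δv = 8.51 km/s

From the circular-orbit relation v² = μ/r at r = 3.02×10^8 km: μ = v²r = (21.0)² × 3.02×10^8 = 1.33182×10^11 km³/s².
In km: r₁ = 6.39 × 1.496×10^8 = 9.55944×10^8 km; r₂ = 2.02 × 1.496×10^8 = 3.02192×10^8 km.
Transfer-ellipse semi-major axis a_t = (r₁ + r₂)/2 = (9.55944×10^8 + 3.02192×10^8)/2 = 6.29068×10^8 km.
At r₁ the circular-orbit speed is v₁ = √(μ/r₁) = 11.8034 km/s.
On the transfer ellipse at r₁, vis-viva gives v_a = √[μ(2/r₁ − 1/a_t)] = 8.18086 km/s.
First burn Δv₁ = |v_a − v₁| = 3.6225 km/s.
Circular speed at r₂: v₂ = √(μ/r₂) = 20.99333 km/s.
Transfer-orbit speed at r₂: v_p = √[μ(2/r₂ − 1/a_t)] = 25.87907 km/s.
Second burn Δv₂ = |v₂ − v_p| = 4.8857 km/s.
Total Δv = Δv₁ + Δv₂ = 8.508 km/s.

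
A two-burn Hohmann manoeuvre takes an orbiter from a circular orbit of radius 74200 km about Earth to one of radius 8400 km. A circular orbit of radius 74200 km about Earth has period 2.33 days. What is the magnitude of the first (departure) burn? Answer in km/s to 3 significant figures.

From Kepler's third law T² = 4π²r³/μ at r = 74200 km, T = 2.33 days = 2.33 × 86400 s = 2.01312×10^5 s: μ = 4π²r³/T² = 3.97953×10^5 km³/s².
Semi-major axis of the transfer orbit: a_t = (74200 + 8400)/2 = 41300 km.
Circular speed at r = 74200 km: v_c = √(μ/r) = 2.31587 km/s.
Vis-viva on the transfer ellipse at r = 74200 km gives v_t = √[μ(2/r − 1/a_t)] = 1.04443 km/s.
Δv₁ = |v_t − v_c| = |1.04443 − 2.31587| = 1.271 km/s.

Δv₁ = 1.27 km/s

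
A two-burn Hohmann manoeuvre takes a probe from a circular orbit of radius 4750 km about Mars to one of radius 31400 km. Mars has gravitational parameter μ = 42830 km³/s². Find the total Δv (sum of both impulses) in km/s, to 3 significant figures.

The Hohmann ellipse has a_t = (r₁ + r₂)/2 = 18075 km.
Circular speed at r₁: v₁ = √(μ/r₁) = √(42830/4750) = 3.003 km/s.
Transfer-orbit speed at r₁ (vis-viva equation): v_p = √[μ(2/r₁ − 1/a_t)] = 3.958 km/s.
First burn Δv₁ = |v_p − v₁| = 0.9550 km/s.
Circular speed at r₂: v₂ = √(μ/r₂) = 1.1679 km/s.
Transfer-orbit speed at r₂: v_a = √[μ(2/r₂ − 1/a_t)] = 0.59871 km/s.
Second burn Δv₂ = |v₂ − v_a| = 0.5692 km/s.
Total Δv = Δv₁ + Δv₂ = 1.524 km/s.

Δv = 1.52 km/s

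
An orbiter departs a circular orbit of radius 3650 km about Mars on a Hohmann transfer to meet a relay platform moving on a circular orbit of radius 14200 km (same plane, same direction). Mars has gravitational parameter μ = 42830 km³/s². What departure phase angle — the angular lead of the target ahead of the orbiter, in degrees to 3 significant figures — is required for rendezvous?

Transfer-ellipse semi-major axis a_t = (r₁ + r₂)/2 = (3650 + 14200)/2 = 8925 km.
The half-period of the transfer ellipse is t = π√(a_t³/μ) = 12800 s.
The target's mean motion on its circular orbit is ω₂ = √(μ/r₂³) = 1.223×10^-4 rad/s.
Angle swept by the target during transfer: ω₂·t = 1.5654 rad = 89.69°.
Arrival is 180° from departure on the ellipse, so φ = 180° − 89.69° = 90.3°.

φ = 90.3°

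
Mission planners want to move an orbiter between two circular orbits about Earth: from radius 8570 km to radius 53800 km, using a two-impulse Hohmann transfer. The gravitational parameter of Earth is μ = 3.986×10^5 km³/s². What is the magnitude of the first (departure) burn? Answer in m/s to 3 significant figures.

Δv₁ = 2140 m/s

Transfer-ellipse semi-major axis a_t = (r₁ + r₂)/2 = (8570 + 53800)/2 = 31185 km.
On the circular orbit at r = 8570 km, v_c = √(μ/r) = 6.820 km/s.
Vis-viva on the transfer ellipse at r = 8570 km gives v_t = √[μ(2/r − 1/a_t)] = 8.958 km/s.
Δv₁ = |v_t − v_c| = |8.958 − 6.820| = 2.138 km/s.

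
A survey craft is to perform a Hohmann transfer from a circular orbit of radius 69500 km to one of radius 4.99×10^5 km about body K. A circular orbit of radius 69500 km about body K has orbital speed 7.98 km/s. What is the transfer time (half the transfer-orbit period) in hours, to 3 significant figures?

t = 62.9 hours

From the circular-orbit relation v² = μ/r at r = 69500 km: μ = v²r = (7.98)² × 69500 = 4.42579×10^6 km³/s².
The Hohmann ellipse has a_t = (r₁ + r₂)/2 = 2.8425×10^5 km.
Transfer time t = π√(a_t³/μ) = π√((2.8425×10^5)³ / 4.42579×10^6) = 2.263×10^5 s.
Converting: 2.263×10^5 s ÷ 3600 s/hour = 62.9 hours.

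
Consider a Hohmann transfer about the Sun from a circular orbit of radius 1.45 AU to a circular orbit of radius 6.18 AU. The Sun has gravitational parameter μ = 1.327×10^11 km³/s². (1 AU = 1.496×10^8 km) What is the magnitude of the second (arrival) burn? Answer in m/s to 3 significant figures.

Δv₂ = 4590 m/s

In km: r₁ = 1.45 × 1.496×10^8 = 2.1692×10^8 km; r₂ = 6.18 × 1.496×10^8 = 9.24528×10^8 km.
The Hohmann ellipse has a_t = (r₁ + r₂)/2 = 5.70724×10^8 km.
Circular speed at r = 9.24528×10^8 km: v_c = √(μ/r) = 11.98 km/s.
Transfer-orbit speed at the same r (vis-viva, a = a_t): v_t = √[μ(2/r − 1/a_t)] = 7.386 km/s.
Δv₂ = |v_t − v_c| = |7.386 − 11.98| = 4.594 km/s.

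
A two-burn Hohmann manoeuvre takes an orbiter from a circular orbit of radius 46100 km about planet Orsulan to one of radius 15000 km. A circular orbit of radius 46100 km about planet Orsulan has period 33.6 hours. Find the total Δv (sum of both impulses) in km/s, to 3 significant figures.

From Kepler's third law T² = 4π²r³/μ at r = 46100 km, T = 33.6 hours = 33.6 × 3600 s = 1.2096×10^5 s: μ = 4π²r³/T² = 2.64350×10^5 km³/s².
Transfer-ellipse semi-major axis a_t = (r₁ + r₂)/2 = (46100 + 15000)/2 = 30550 km.
At r₁ the circular-orbit speed is v₁ = √(μ/r₁) = 2.39463 km/s.
On the transfer ellipse at r₁, vis-viva gives v_a = √[μ(2/r₁ − 1/a_t)] = 1.67795 km/s.
First burn Δv₁ = |v_a − v₁| = 0.7167 km/s.
At r₂, v₂ = √(μ/r₂) = 4.1980 km/s.
Transfer-orbit speed at r₂: v_p = √[μ(2/r₂ − 1/a_t)] = 5.1569 km/s.
Second burn Δv₂ = |v₂ − v_p| = 0.9589 km/s.
Total Δv = Δv₁ + Δv₂ = 1.676 km/s.

Δv = 1.68 km/s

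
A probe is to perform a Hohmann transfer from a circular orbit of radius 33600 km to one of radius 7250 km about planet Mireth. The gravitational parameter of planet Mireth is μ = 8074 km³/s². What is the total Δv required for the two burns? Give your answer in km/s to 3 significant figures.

Δv = 0.496 km/s

Transfer-ellipse semi-major axis a_t = (r₁ + r₂)/2 = (33600 + 7250)/2 = 20425 km.
Circular speed at r₁: v₁ = √(μ/r₁) = √(8074/33600) = 0.49020 km/s.
Transfer-orbit speed at r₁ (vis-viva equation): v_a = √[μ(2/r₁ − 1/a_t)] = 0.29205 km/s.
First burn Δv₁ = |v_a − v₁| = 0.19815 km/s.
Circular speed at r₂: v₂ = √(μ/r₂) = 1.05530 km/s.
Transfer-orbit speed at r₂: v_p = √[μ(2/r₂ − 1/a_t)] = 1.35352 km/s.
Second burn Δv₂ = |v₂ − v_p| = 0.29822 km/s.
Total Δv = Δv₁ + Δv₂ = 0.4964 km/s.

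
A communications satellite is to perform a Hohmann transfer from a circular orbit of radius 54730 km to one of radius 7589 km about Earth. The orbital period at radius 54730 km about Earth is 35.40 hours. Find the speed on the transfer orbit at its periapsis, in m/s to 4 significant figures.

v = 9604 m/s

From Kepler's third law T² = 4π²r³/μ at r = 54730 km, T = 35.40 hours = 35.40 × 3600 s = 1.2744×10^5 s: μ = 4π²r³/T² = 3.98497×10^5 km³/s².
Transfer-ellipse semi-major axis a_t = (r₁ + r₂)/2 = (54730 + 7589)/2 = 31159.5 km.
At periapsis, r = 7589 km.
Applying v² = μ(2/r − 1/a_t): v = 9.604 km/s.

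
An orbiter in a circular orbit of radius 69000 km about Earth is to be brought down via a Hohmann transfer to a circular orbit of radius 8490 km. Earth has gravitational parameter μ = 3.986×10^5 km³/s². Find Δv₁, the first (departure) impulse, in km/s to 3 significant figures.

Δv₁ = 1.28 km/s

The Hohmann ellipse has a_t = (r₁ + r₂)/2 = 38745 km.
On the circular orbit at r = 69000 km, v_c = √(μ/r) = 2.403 km/s.
Vis-viva on the transfer ellipse at r = 69000 km gives v_t = √[μ(2/r − 1/a_t)] = 1.125 km/s.
Δv₁ = |v_t − v_c| = |1.125 − 2.403| = 1.278 km/s.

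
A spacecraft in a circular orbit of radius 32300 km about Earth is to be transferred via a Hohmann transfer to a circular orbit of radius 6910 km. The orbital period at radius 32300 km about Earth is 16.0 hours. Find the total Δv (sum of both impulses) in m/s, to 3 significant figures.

Δv = 3590 m/s

From Kepler's third law T² = 4π²r³/μ at r = 32300 km, T = 16.0 hours = 16.0 × 3600 s = 57600 s: μ = 4π²r³/T² = 4.00980×10^5 km³/s².
Semi-major axis of the transfer orbit: a_t = (32300 + 6910)/2 = 19605 km.
Circular speed at r₁: v₁ = √(μ/r₁) = √(4.00980×10^5/32300) = 3.5234 km/s.
On the transfer ellipse at r₁, vis-viva gives v_a = √[μ(2/r₁ − 1/a_t)] = 2.0918 km/s.
First burn Δv₁ = |v_a − v₁| = 1.432 km/s.
Circular speed at r₂: v₂ = √(μ/r₂) = 7.618 km/s.
Transfer-orbit speed at r₂: v_p = √[μ(2/r₂ − 1/a_t)] = 9.778 km/s.
Second burn Δv₂ = |v₂ − v_p| = 2.160 km/s.
Total Δv = Δv₁ + Δv₂ = 3.592 km/s.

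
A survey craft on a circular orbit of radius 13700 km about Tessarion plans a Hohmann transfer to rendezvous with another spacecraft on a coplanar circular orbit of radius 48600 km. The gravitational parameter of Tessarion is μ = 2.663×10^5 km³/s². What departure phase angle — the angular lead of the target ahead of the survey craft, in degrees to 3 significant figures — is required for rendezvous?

φ = 87.6°

Semi-major axis of the transfer orbit: a_t = (13700 + 48600)/2 = 31150 km.
Transfer time t = π√(a_t³/μ) = 33470 s.
Target angular speed ω₂ = √(μ/r₂³) = 4.816×10^-5 rad/s.
Angle swept by the target during transfer: ω₂·t = 1.612 rad = 92.36°.
The survey craft traverses 180° on the transfer ellipse, so the target must lead by 180° − 92.36° = 87.6°.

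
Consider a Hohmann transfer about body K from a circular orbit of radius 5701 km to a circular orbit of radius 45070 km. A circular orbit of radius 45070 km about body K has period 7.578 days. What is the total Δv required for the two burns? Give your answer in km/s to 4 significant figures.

From Kepler's third law T² = 4π²r³/μ at r = 45070 km, T = 7.578 days = 7.578 × 86400 s = 6.547392×10^5 s: μ = 4π²r³/T² = 8431.13 km³/s².
Transfer-ellipse semi-major axis a_t = (r₁ + r₂)/2 = (5701 + 45070)/2 = 25385.5 km.
Circular speed at r₁: v₁ = √(μ/r₁) = √(8431.13/5701) = 1.2161 km/s.
On the transfer ellipse at r₁, vis-viva equation gives v_p = √[μ(2/r₁ − 1/a_t)] = 1.6204 km/s.
First burn Δv₁ = |v_p − v₁| = 0.4043 km/s.
At r₂, v₂ = √(μ/r₂) = 0.4325 km/s.
Transfer-orbit speed at r₂: v_a = √[μ(2/r₂ − 1/a_t)] = 0.2050 km/s.
Second burn Δv₂ = |v₂ − v_a| = 0.2275 km/s.
Total Δv = Δv₁ + Δv₂ = 0.6318 km/s.

Δv = 0.6318 km/s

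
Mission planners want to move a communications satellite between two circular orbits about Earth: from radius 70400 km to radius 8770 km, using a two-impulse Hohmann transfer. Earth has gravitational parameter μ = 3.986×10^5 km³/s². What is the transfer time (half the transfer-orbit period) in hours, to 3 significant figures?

Transfer-ellipse semi-major axis a_t = (r₁ + r₂)/2 = (70400 + 8770)/2 = 39585 km.
Half the transfer-orbit period gives t = π√(a_t³/μ) = 39190 s.
Converting: 39190 s ÷ 3600 s/hour = 10.9 hours.

t = 10.9 hours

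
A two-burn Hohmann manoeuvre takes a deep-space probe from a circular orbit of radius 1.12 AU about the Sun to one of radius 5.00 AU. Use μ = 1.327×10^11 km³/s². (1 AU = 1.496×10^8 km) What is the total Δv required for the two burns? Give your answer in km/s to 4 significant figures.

In km: r₁ = 1.12 × 1.496×10^8 = 1.67552×10^8 km; r₂ = 5.00 × 1.496×10^8 = 7.480×10^8 km.
Transfer-ellipse semi-major axis a_t = (r₁ + r₂)/2 = (1.67552×10^8 + 7.480×10^8)/2 = 4.57776×10^8 km.
At r₁ the circular-orbit speed is v₁ = √(μ/r₁) = 28.1424 km/s.
Transfer-orbit speed at r₁ (v² = μ(2/r − 1/a)): v_p = √[μ(2/r₁ − 1/a_t)] = 35.9737 km/s.
First burn Δv₁ = |v_p − v₁| = 7.831 km/s.
At r₂, v₂ = √(μ/r₂) = 13.319 km/s.
Transfer-orbit speed at r₂: v_a = √[μ(2/r₂ − 1/a_t)] = 8.0581 km/s.
Second burn Δv₂ = |v₂ − v_a| = 5.261 km/s.
Total Δv = Δv₁ + Δv₂ = 13.09 km/s.

Δv = 13.09 km/s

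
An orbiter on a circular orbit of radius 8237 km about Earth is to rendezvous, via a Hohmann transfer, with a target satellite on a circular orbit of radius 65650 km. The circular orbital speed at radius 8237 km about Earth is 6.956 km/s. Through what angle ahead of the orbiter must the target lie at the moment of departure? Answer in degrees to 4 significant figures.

φ = 104.0°

From the circular-orbit relation v² = μ/r at r = 8237 km: μ = v²r = (6.956)² × 8237 = 3.98555×10^5 km³/s².
The Hohmann ellipse has a_t = (r₁ + r₂)/2 = 36943.5 km.
Transfer time t = π√(a_t³/μ) = 35335.6 s.
The target's mean motion on its circular orbit is ω₂ = √(μ/r₂³) = 3.75312×10^-5 rad/s.
Angle swept by the target during transfer: ω₂·t = 1.326187 rad = 75.98°.
The orbiter traverses 180° on the transfer ellipse, so the target must lead by 180° − 75.98° = 104.0°.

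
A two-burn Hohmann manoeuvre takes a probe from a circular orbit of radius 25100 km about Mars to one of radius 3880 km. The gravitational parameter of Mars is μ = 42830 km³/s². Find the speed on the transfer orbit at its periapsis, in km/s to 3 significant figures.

v = 4.37 km/s

Semi-major axis of the transfer orbit: a_t = (25100 + 3880)/2 = 14490 km.
At periapsis, r = 3880 km.
Vis-viva: v = √[μ(2/r − 1/a_t)] = √[42830 × (2/3880 − 1/14490)] = 4.373 km/s.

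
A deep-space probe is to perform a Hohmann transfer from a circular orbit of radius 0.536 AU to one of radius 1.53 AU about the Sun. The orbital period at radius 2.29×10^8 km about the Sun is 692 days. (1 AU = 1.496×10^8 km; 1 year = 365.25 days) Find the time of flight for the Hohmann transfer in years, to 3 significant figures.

t = 0.525 years

From Kepler's third law T² = 4π²r³/μ at r = 2.29×10^8 km, T = 692 days = 692 × 86400 s = 5.97888×10^7 s: μ = 4π²r³/T² = 1.32625×10^11 km³/s².
In km: r₁ = 0.536 × 1.496×10^8 = 8.01856×10^7 km; r₂ = 1.53 × 1.496×10^8 = 2.28888×10^8 km.
Transfer-ellipse semi-major axis a_t = (r₁ + r₂)/2 = (8.01856×10^7 + 2.28888×10^8)/2 = 1.545368×10^8 km.
Transfer time t = π√(a_t³/μ) = π√((1.545368×10^8)³ / 1.32625×10^11) = 1.657×10^7 s.
Converting: 1.657×10^7 s ÷ 3.15576×10^7 s/year (365.25 × 86400) = 0.525 years.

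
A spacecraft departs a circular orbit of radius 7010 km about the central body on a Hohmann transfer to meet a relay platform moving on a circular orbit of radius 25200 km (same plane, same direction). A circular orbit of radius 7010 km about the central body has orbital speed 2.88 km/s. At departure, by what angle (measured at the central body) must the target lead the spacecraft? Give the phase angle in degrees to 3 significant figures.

From the circular-orbit relation v² = μ/r at r = 7010 km: μ = v²r = (2.88)² × 7010 = 58143.7 km³/s².
Semi-major axis of the transfer orbit: a_t = (7010 + 25200)/2 = 16105 km.
Transfer time t = π√(a_t³/μ) = 26630 s.
The target's mean motion on its circular orbit is ω₂ = √(μ/r₂³) = 6.028×10^-5 rad/s.
Angle swept by the target during transfer: ω₂·t = 1.605 rad = 91.96°.
The spacecraft traverses 180° on the transfer ellipse, so the target must lead by 180° − 91.96° = 88.0°.

φ = 88.0°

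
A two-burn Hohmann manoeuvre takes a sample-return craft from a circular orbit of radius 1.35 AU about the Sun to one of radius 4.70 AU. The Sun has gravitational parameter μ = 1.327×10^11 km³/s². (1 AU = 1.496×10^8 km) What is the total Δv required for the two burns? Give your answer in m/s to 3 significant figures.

Δv = 10900 m/s

In km: r₁ = 1.35 × 1.496×10^8 = 2.0196×10^8 km; r₂ = 4.70 × 1.496×10^8 = 7.0312×10^8 km.
The Hohmann ellipse has a_t = (r₁ + r₂)/2 = 4.5254×10^8 km.
At r₁ the circular-orbit speed is v₁ = √(μ/r₁) = 25.633 km/s.
Transfer-orbit speed at r₁ (vis-viva equation): v_p = √[μ(2/r₁ − 1/a_t)] = 31.951 km/s.
First burn Δv₁ = |v_p − v₁| = 6.318 km/s.
Circular speed at r₂: v₂ = √(μ/r₂) = 13.7379 km/s.
Transfer-orbit speed at r₂: v_a = √[μ(2/r₂ − 1/a_t)] = 9.17751 km/s.
Second burn Δv₂ = |v₂ − v_a| = 4.560 km/s.
Δv = Δv₁ + Δv₂ = 6.318 + 4.560 = 10.88 km/s.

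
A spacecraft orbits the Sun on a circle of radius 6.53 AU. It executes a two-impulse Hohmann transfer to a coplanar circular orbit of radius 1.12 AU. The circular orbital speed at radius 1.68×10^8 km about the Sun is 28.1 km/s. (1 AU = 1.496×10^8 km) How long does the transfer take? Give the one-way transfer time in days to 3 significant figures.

t = 1370 days

From the circular-orbit relation v² = μ/r at r = 1.68×10^8 km: μ = v²r = (28.1)² × 1.68×10^8 = 1.32654×10^11 km³/s².
In km: r₁ = 6.53 × 1.496×10^8 = 9.76888×10^8 km; r₂ = 1.12 × 1.496×10^8 = 1.67552×10^8 km.
Semi-major axis of the transfer orbit: a_t = (9.76888×10^8 + 1.67552×10^8)/2 = 5.7222×10^8 km.
Transfer time t = π√(a_t³/μ) = π√((5.7222×10^8)³ / 1.32654×10^11) = 1.181×10^8 s.
Converting: 1.181×10^8 s ÷ 86400 s/day = 1370 days.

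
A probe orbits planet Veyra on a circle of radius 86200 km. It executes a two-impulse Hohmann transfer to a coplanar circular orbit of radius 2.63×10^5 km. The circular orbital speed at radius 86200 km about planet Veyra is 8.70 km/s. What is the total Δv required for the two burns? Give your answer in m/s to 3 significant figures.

Δv = 3460 m/s

From the circular-orbit relation v² = μ/r at r = 86200 km: μ = v²r = (8.70)² × 86200 = 6.52448×10^6 km³/s².
Transfer-ellipse semi-major axis a_t = (r₁ + r₂)/2 = (86200 + 2.630×10^5)/2 = 1.746×10^5 km.
At r₁ the circular-orbit speed is v₁ = √(μ/r₁) = 8.7000 km/s.
Transfer-orbit speed at r₁ (vis-viva equation): v_p = √[μ(2/r₁ − 1/a_t)] = 10.678 km/s.
First burn Δv₁ = |v_p − v₁| = 1.978 km/s.
At r₂, v₂ = √(μ/r₂) = 4.981 km/s.
Transfer-orbit speed at r₂: v_a = √[μ(2/r₂ − 1/a_t)] = 3.500 km/s.
Second burn Δv₂ = |v₂ − v_a| = 1.481 km/s.
Total Δv = Δv₁ + Δv₂ = 3.459 km/s.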